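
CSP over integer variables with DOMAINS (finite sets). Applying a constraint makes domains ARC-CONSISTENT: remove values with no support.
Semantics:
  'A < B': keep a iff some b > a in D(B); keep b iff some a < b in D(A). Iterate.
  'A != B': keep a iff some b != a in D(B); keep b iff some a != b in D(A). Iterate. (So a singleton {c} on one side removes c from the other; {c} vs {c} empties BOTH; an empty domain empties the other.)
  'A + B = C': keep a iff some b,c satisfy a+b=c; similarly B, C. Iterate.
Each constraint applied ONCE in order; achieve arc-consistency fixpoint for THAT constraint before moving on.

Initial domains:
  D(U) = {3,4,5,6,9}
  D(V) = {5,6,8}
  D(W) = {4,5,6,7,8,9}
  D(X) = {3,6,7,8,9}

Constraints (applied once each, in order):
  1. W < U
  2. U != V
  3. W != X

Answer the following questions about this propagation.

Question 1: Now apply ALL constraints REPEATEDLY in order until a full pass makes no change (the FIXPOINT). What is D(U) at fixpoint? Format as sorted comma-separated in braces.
pass 0 (initial): D(U)={3,4,5,6,9}
pass 1: U {3,4,5,6,9}->{5,6,9}; W {4,5,6,7,8,9}->{4,5,6,7,8}
pass 2: no change
Fixpoint after 2 passes: D(U) = {5,6,9}

Answer: {5,6,9}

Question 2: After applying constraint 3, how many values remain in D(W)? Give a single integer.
Constraint 1 (W < U) on D(W)={4,5,6,7,8,9} D(U)={3,4,5,6,9}: W {4,5,6,7,8,9}->{4,5,6,7,8}; U {3,4,5,6,9}->{5,6,9}
Constraint 2 (U != V) on D(U)={5,6,9} D(V)={5,6,8}: no change
Constraint 3 (W != X) on D(W)={4,5,6,7,8} D(X)={3,6,7,8,9}: no change
So after constraint 3: D(W)={4,5,6,7,8}, size = 5

Answer: 5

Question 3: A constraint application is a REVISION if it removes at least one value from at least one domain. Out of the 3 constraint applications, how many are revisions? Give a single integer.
Answer: 1

Derivation:
Constraint 1 (W < U) on D(W)={4,5,6,7,8,9} D(U)={3,4,5,6,9}: W {4,5,6,7,8,9}->{4,5,6,7,8}; U {3,4,5,6,9}->{5,6,9} => REVISION
Constraint 2 (U != V) on D(U)={5,6,9} D(V)={5,6,8}: no change => not a revision
Constraint 3 (W != X) on D(W)={4,5,6,7,8} D(X)={3,6,7,8,9}: no change => not a revision
Total revisions = 1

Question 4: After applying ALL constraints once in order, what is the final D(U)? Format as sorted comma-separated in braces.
Constraint 1 (W < U) on D(W)={4,5,6,7,8,9} D(U)={3,4,5,6,9}: W {4,5,6,7,8,9}->{4,5,6,7,8}; U {3,4,5,6,9}->{5,6,9}
Constraint 2 (U != V) on D(U)={5,6,9} D(V)={5,6,8}: no change
Constraint 3 (W != X) on D(W)={4,5,6,7,8} D(X)={3,6,7,8,9}: no change
So after all 3 constraints: D(U) = {5,6,9}

Answer: {5,6,9}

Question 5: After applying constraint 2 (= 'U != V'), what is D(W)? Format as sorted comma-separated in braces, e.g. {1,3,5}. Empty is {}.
Answer: {4,5,6,7,8}

Derivation:
Constraint 1 (W < U) on D(W)={4,5,6,7,8,9} D(U)={3,4,5,6,9}: W {4,5,6,7,8,9}->{4,5,6,7,8}; U {3,4,5,6,9}->{5,6,9}
Constraint 2 (U != V) on D(U)={5,6,9} D(V)={5,6,8}: no change
So after constraint 2: D(W) = {4,5,6,7,8}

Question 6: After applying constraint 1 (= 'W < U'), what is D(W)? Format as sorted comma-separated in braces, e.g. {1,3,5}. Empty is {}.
Constraint 1 (W < U) on D(W)={4,5,6,7,8,9} D(U)={3,4,5,6,9}: W {4,5,6,7,8,9}->{4,5,6,7,8}; U {3,4,5,6,9}->{5,6,9}
So after constraint 1: D(W) = {4,5,6,7,8}

Answer: {4,5,6,7,8}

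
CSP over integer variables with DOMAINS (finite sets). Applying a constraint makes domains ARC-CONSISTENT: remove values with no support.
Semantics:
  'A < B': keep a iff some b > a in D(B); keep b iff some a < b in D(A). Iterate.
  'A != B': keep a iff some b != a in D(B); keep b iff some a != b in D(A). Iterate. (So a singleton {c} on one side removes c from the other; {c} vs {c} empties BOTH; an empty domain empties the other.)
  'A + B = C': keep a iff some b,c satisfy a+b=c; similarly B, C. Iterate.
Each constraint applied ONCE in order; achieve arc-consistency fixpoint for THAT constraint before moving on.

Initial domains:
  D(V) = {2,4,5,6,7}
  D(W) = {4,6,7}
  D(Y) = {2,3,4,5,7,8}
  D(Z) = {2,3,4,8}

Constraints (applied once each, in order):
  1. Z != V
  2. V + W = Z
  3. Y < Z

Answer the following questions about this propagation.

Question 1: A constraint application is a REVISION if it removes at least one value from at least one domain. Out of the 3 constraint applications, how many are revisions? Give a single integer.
Answer: 2

Derivation:
Constraint 1 (Z != V) on D(Z)={2,3,4,8} D(V)={2,4,5,6,7}: no change => not a revision
Constraint 2 (V + W = Z) on D(V)={2,4,5,6,7} D(W)={4,6,7} D(Z)={2,3,4,8}: V {2,4,5,6,7}->{2,4}; W {4,6,7}->{4,6}; Z {2,3,4,8}->{8} => REVISION
Constraint 3 (Y < Z) on D(Y)={2,3,4,5,7,8} D(Z)={8}: Y {2,3,4,5,7,8}->{2,3,4,5,7} => REVISION
Total revisions = 2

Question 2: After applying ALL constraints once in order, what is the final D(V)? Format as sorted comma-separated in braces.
Constraint 1 (Z != V) on D(Z)={2,3,4,8} D(V)={2,4,5,6,7}: no change
Constraint 2 (V + W = Z) on D(V)={2,4,5,6,7} D(W)={4,6,7} D(Z)={2,3,4,8}: V {2,4,5,6,7}->{2,4}; W {4,6,7}->{4,6}; Z {2,3,4,8}->{8}
Constraint 3 (Y < Z) on D(Y)={2,3,4,5,7,8} D(Z)={8}: Y {2,3,4,5,7,8}->{2,3,4,5,7}
So after all 3 constraints: D(V) = {2,4}

Answer: {2,4}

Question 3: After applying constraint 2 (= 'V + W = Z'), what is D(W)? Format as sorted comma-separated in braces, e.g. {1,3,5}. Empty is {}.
Constraint 1 (Z != V) on D(Z)={2,3,4,8} D(V)={2,4,5,6,7}: no change
Constraint 2 (V + W = Z) on D(V)={2,4,5,6,7} D(W)={4,6,7} D(Z)={2,3,4,8}: V {2,4,5,6,7}->{2,4}; W {4,6,7}->{4,6}; Z {2,3,4,8}->{8}
So after constraint 2: D(W) = {4,6}

Answer: {4,6}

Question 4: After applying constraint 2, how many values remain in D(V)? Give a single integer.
Answer: 2

Derivation:
Constraint 1 (Z != V) on D(Z)={2,3,4,8} D(V)={2,4,5,6,7}: no change
Constraint 2 (V + W = Z) on D(V)={2,4,5,6,7} D(W)={4,6,7} D(Z)={2,3,4,8}: V {2,4,5,6,7}->{2,4}; W {4,6,7}->{4,6}; Z {2,3,4,8}->{8}
So after constraint 2: D(V)={2,4}, size = 2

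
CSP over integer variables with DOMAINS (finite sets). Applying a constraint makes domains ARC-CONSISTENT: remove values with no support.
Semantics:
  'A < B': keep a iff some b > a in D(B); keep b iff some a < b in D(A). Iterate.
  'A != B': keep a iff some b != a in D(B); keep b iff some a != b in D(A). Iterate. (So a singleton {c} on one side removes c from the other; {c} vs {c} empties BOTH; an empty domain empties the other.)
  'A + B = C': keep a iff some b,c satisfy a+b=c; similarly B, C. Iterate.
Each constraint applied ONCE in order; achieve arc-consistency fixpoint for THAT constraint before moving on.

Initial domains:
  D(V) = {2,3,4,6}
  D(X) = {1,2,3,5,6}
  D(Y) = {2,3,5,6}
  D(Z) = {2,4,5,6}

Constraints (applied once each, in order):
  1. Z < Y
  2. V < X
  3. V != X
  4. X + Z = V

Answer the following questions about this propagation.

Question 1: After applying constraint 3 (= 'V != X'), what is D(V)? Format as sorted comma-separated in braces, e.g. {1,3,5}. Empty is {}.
Constraint 1 (Z < Y) on D(Z)={2,4,5,6} D(Y)={2,3,5,6}: Z {2,4,5,6}->{2,4,5}; Y {2,3,5,6}->{3,5,6}
Constraint 2 (V < X) on D(V)={2,3,4,6} D(X)={1,2,3,5,6}: V {2,3,4,6}->{2,3,4}; X {1,2,3,5,6}->{3,5,6}
Constraint 3 (V != X) on D(V)={2,3,4} D(X)={3,5,6}: no change
So after constraint 3: D(V) = {2,3,4}

Answer: {2,3,4}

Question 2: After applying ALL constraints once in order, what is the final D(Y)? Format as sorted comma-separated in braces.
Answer: {3,5,6}

Derivation:
Constraint 1 (Z < Y) on D(Z)={2,4,5,6} D(Y)={2,3,5,6}: Z {2,4,5,6}->{2,4,5}; Y {2,3,5,6}->{3,5,6}
Constraint 2 (V < X) on D(V)={2,3,4,6} D(X)={1,2,3,5,6}: V {2,3,4,6}->{2,3,4}; X {1,2,3,5,6}->{3,5,6}
Constraint 3 (V != X) on D(V)={2,3,4} D(X)={3,5,6}: no change
Constraint 4 (X + Z = V) on D(X)={3,5,6} D(Z)={2,4,5} D(V)={2,3,4}: X {3,5,6}->{}; Z {2,4,5}->{}; V {2,3,4}->{}
So after all 4 constraints: D(Y) = {3,5,6}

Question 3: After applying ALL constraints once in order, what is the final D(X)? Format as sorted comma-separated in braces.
Constraint 1 (Z < Y) on D(Z)={2,4,5,6} D(Y)={2,3,5,6}: Z {2,4,5,6}->{2,4,5}; Y {2,3,5,6}->{3,5,6}
Constraint 2 (V < X) on D(V)={2,3,4,6} D(X)={1,2,3,5,6}: V {2,3,4,6}->{2,3,4}; X {1,2,3,5,6}->{3,5,6}
Constraint 3 (V != X) on D(V)={2,3,4} D(X)={3,5,6}: no change
Constraint 4 (X + Z = V) on D(X)={3,5,6} D(Z)={2,4,5} D(V)={2,3,4}: X {3,5,6}->{}; Z {2,4,5}->{}; V {2,3,4}->{}
So after all 4 constraints: D(X) = {}

Answer: {}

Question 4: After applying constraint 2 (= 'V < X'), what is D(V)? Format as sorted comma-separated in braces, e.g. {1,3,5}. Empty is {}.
Answer: {2,3,4}

Derivation:
Constraint 1 (Z < Y) on D(Z)={2,4,5,6} D(Y)={2,3,5,6}: Z {2,4,5,6}->{2,4,5}; Y {2,3,5,6}->{3,5,6}
Constraint 2 (V < X) on D(V)={2,3,4,6} D(X)={1,2,3,5,6}: V {2,3,4,6}->{2,3,4}; X {1,2,3,5,6}->{3,5,6}
So after constraint 2: D(V) = {2,3,4}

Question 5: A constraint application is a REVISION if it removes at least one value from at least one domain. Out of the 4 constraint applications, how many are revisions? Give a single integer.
Constraint 1 (Z < Y) on D(Z)={2,4,5,6} D(Y)={2,3,5,6}: Z {2,4,5,6}->{2,4,5}; Y {2,3,5,6}->{3,5,6} => REVISION
Constraint 2 (V < X) on D(V)={2,3,4,6} D(X)={1,2,3,5,6}: V {2,3,4,6}->{2,3,4}; X {1,2,3,5,6}->{3,5,6} => REVISION
Constraint 3 (V != X) on D(V)={2,3,4} D(X)={3,5,6}: no change => not a revision
Constraint 4 (X + Z = V) on D(X)={3,5,6} D(Z)={2,4,5} D(V)={2,3,4}: X {3,5,6}->{}; Z {2,4,5}->{}; V {2,3,4}->{} => REVISION
Total revisions = 3

Answer: 3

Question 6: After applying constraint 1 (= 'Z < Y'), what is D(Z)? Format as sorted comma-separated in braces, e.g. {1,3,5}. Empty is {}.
Constraint 1 (Z < Y) on D(Z)={2,4,5,6} D(Y)={2,3,5,6}: Z {2,4,5,6}->{2,4,5}; Y {2,3,5,6}->{3,5,6}
So after constraint 1: D(Z) = {2,4,5}

Answer: {2,4,5}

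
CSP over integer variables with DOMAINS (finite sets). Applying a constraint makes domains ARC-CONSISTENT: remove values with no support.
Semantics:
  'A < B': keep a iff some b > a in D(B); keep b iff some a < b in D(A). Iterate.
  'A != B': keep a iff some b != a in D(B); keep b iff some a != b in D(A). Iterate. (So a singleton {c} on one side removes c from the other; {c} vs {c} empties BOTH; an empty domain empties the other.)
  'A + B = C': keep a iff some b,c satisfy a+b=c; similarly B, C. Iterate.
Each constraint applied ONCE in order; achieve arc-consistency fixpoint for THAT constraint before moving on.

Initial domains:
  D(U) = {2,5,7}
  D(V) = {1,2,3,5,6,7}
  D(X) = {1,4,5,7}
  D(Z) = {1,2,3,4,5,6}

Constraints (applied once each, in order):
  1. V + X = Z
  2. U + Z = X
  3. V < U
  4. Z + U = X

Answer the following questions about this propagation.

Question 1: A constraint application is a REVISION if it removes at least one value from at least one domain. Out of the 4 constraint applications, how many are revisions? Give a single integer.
Answer: 3

Derivation:
Constraint 1 (V + X = Z) on D(V)={1,2,3,5,6,7} D(X)={1,4,5,7} D(Z)={1,2,3,4,5,6}: V {1,2,3,5,6,7}->{1,2,3,5}; X {1,4,5,7}->{1,4,5}; Z {1,2,3,4,5,6}->{2,3,4,5,6} => REVISION
Constraint 2 (U + Z = X) on D(U)={2,5,7} D(Z)={2,3,4,5,6} D(X)={1,4,5}: U {2,5,7}->{2}; Z {2,3,4,5,6}->{2,3}; X {1,4,5}->{4,5} => REVISION
Constraint 3 (V < U) on D(V)={1,2,3,5} D(U)={2}: V {1,2,3,5}->{1} => REVISION
Constraint 4 (Z + U = X) on D(Z)={2,3} D(U)={2} D(X)={4,5}: no change => not a revision
Total revisions = 3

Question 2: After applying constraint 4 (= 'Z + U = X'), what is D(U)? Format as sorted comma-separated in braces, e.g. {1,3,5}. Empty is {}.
Constraint 1 (V + X = Z) on D(V)={1,2,3,5,6,7} D(X)={1,4,5,7} D(Z)={1,2,3,4,5,6}: V {1,2,3,5,6,7}->{1,2,3,5}; X {1,4,5,7}->{1,4,5}; Z {1,2,3,4,5,6}->{2,3,4,5,6}
Constraint 2 (U + Z = X) on D(U)={2,5,7} D(Z)={2,3,4,5,6} D(X)={1,4,5}: U {2,5,7}->{2}; Z {2,3,4,5,6}->{2,3}; X {1,4,5}->{4,5}
Constraint 3 (V < U) on D(V)={1,2,3,5} D(U)={2}: V {1,2,3,5}->{1}
Constraint 4 (Z + U = X) on D(Z)={2,3} D(U)={2} D(X)={4,5}: no change
So after constraint 4: D(U) = {2}

Answer: {2}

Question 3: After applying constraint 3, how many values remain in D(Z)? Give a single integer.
Constraint 1 (V + X = Z) on D(V)={1,2,3,5,6,7} D(X)={1,4,5,7} D(Z)={1,2,3,4,5,6}: V {1,2,3,5,6,7}->{1,2,3,5}; X {1,4,5,7}->{1,4,5}; Z {1,2,3,4,5,6}->{2,3,4,5,6}
Constraint 2 (U + Z = X) on D(U)={2,5,7} D(Z)={2,3,4,5,6} D(X)={1,4,5}: U {2,5,7}->{2}; Z {2,3,4,5,6}->{2,3}; X {1,4,5}->{4,5}
Constraint 3 (V < U) on D(V)={1,2,3,5} D(U)={2}: V {1,2,3,5}->{1}
So after constraint 3: D(Z)={2,3}, size = 2

Answer: 2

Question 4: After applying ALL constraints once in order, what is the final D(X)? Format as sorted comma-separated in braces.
Answer: {4,5}

Derivation:
Constraint 1 (V + X = Z) on D(V)={1,2,3,5,6,7} D(X)={1,4,5,7} D(Z)={1,2,3,4,5,6}: V {1,2,3,5,6,7}->{1,2,3,5}; X {1,4,5,7}->{1,4,5}; Z {1,2,3,4,5,6}->{2,3,4,5,6}
Constraint 2 (U + Z = X) on D(U)={2,5,7} D(Z)={2,3,4,5,6} D(X)={1,4,5}: U {2,5,7}->{2}; Z {2,3,4,5,6}->{2,3}; X {1,4,5}->{4,5}
Constraint 3 (V < U) on D(V)={1,2,3,5} D(U)={2}: V {1,2,3,5}->{1}
Constraint 4 (Z + U = X) on D(Z)={2,3} D(U)={2} D(X)={4,5}: no change
So after all 4 constraints: D(X) = {4,5}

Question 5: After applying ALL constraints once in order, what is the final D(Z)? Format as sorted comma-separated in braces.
Answer: {2,3}

Derivation:
Constraint 1 (V + X = Z) on D(V)={1,2,3,5,6,7} D(X)={1,4,5,7} D(Z)={1,2,3,4,5,6}: V {1,2,3,5,6,7}->{1,2,3,5}; X {1,4,5,7}->{1,4,5}; Z {1,2,3,4,5,6}->{2,3,4,5,6}
Constraint 2 (U + Z = X) on D(U)={2,5,7} D(Z)={2,3,4,5,6} D(X)={1,4,5}: U {2,5,7}->{2}; Z {2,3,4,5,6}->{2,3}; X {1,4,5}->{4,5}
Constraint 3 (V < U) on D(V)={1,2,3,5} D(U)={2}: V {1,2,3,5}->{1}
Constraint 4 (Z + U = X) on D(Z)={2,3} D(U)={2} D(X)={4,5}: no change
So after all 4 constraints: D(Z) = {2,3}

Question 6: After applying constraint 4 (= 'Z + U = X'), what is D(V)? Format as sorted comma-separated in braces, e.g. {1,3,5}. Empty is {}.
Constraint 1 (V + X = Z) on D(V)={1,2,3,5,6,7} D(X)={1,4,5,7} D(Z)={1,2,3,4,5,6}: V {1,2,3,5,6,7}->{1,2,3,5}; X {1,4,5,7}->{1,4,5}; Z {1,2,3,4,5,6}->{2,3,4,5,6}
Constraint 2 (U + Z = X) on D(U)={2,5,7} D(Z)={2,3,4,5,6} D(X)={1,4,5}: U {2,5,7}->{2}; Z {2,3,4,5,6}->{2,3}; X {1,4,5}->{4,5}
Constraint 3 (V < U) on D(V)={1,2,3,5} D(U)={2}: V {1,2,3,5}->{1}
Constraint 4 (Z + U = X) on D(Z)={2,3} D(U)={2} D(X)={4,5}: no change
So after constraint 4: D(V) = {1}

Answer: {1}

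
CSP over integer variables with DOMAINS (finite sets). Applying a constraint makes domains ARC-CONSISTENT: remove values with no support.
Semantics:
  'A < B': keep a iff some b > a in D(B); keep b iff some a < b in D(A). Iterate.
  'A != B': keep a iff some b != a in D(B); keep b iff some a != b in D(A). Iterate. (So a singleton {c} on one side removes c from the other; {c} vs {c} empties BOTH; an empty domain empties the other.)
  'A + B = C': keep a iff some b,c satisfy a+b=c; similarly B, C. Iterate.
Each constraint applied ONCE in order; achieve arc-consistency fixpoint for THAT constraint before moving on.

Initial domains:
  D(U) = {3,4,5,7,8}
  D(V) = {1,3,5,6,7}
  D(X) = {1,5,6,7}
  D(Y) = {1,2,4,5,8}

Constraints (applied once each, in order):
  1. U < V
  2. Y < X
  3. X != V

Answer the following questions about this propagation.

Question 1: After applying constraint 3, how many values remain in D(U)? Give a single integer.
Constraint 1 (U < V) on D(U)={3,4,5,7,8} D(V)={1,3,5,6,7}: U {3,4,5,7,8}->{3,4,5}; V {1,3,5,6,7}->{5,6,7}
Constraint 2 (Y < X) on D(Y)={1,2,4,5,8} D(X)={1,5,6,7}: Y {1,2,4,5,8}->{1,2,4,5}; X {1,5,6,7}->{5,6,7}
Constraint 3 (X != V) on D(X)={5,6,7} D(V)={5,6,7}: no change
So after constraint 3: D(U)={3,4,5}, size = 3

Answer: 3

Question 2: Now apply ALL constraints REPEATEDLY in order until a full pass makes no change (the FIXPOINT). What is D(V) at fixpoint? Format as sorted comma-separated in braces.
pass 0 (initial): D(V)={1,3,5,6,7}
pass 1: U {3,4,5,7,8}->{3,4,5}; V {1,3,5,6,7}->{5,6,7}; X {1,5,6,7}->{5,6,7}; Y {1,2,4,5,8}->{1,2,4,5}
pass 2: no change
Fixpoint after 2 passes: D(V) = {5,6,7}

Answer: {5,6,7}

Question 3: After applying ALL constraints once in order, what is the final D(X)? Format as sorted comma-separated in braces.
Answer: {5,6,7}

Derivation:
Constraint 1 (U < V) on D(U)={3,4,5,7,8} D(V)={1,3,5,6,7}: U {3,4,5,7,8}->{3,4,5}; V {1,3,5,6,7}->{5,6,7}
Constraint 2 (Y < X) on D(Y)={1,2,4,5,8} D(X)={1,5,6,7}: Y {1,2,4,5,8}->{1,2,4,5}; X {1,5,6,7}->{5,6,7}
Constraint 3 (X != V) on D(X)={5,6,7} D(V)={5,6,7}: no change
So after all 3 constraints: D(X) = {5,6,7}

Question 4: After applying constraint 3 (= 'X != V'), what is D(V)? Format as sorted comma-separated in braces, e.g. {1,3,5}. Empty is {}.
Constraint 1 (U < V) on D(U)={3,4,5,7,8} D(V)={1,3,5,6,7}: U {3,4,5,7,8}->{3,4,5}; V {1,3,5,6,7}->{5,6,7}
Constraint 2 (Y < X) on D(Y)={1,2,4,5,8} D(X)={1,5,6,7}: Y {1,2,4,5,8}->{1,2,4,5}; X {1,5,6,7}->{5,6,7}
Constraint 3 (X != V) on D(X)={5,6,7} D(V)={5,6,7}: no change
So after constraint 3: D(V) = {5,6,7}

Answer: {5,6,7}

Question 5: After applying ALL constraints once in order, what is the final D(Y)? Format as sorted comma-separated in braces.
Constraint 1 (U < V) on D(U)={3,4,5,7,8} D(V)={1,3,5,6,7}: U {3,4,5,7,8}->{3,4,5}; V {1,3,5,6,7}->{5,6,7}
Constraint 2 (Y < X) on D(Y)={1,2,4,5,8} D(X)={1,5,6,7}: Y {1,2,4,5,8}->{1,2,4,5}; X {1,5,6,7}->{5,6,7}
Constraint 3 (X != V) on D(X)={5,6,7} D(V)={5,6,7}: no change
So after all 3 constraints: D(Y) = {1,2,4,5}

Answer: {1,2,4,5}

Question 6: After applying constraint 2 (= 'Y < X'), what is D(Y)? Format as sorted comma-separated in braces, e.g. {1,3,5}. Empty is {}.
Answer: {1,2,4,5}

Derivation:
Constraint 1 (U < V) on D(U)={3,4,5,7,8} D(V)={1,3,5,6,7}: U {3,4,5,7,8}->{3,4,5}; V {1,3,5,6,7}->{5,6,7}
Constraint 2 (Y < X) on D(Y)={1,2,4,5,8} D(X)={1,5,6,7}: Y {1,2,4,5,8}->{1,2,4,5}; X {1,5,6,7}->{5,6,7}
So after constraint 2: D(Y) = {1,2,4,5}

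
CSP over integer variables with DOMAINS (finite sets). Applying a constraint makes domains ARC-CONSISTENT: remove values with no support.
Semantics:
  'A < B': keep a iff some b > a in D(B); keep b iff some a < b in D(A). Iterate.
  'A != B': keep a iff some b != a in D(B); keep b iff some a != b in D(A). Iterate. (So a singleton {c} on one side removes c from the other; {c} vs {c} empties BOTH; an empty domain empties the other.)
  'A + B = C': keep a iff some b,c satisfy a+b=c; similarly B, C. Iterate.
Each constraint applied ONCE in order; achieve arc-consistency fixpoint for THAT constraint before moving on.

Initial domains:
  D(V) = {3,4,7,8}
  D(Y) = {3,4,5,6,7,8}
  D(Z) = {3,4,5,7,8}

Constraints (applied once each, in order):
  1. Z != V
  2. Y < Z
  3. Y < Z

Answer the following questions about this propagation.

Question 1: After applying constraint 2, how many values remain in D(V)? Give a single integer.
Answer: 4

Derivation:
Constraint 1 (Z != V) on D(Z)={3,4,5,7,8} D(V)={3,4,7,8}: no change
Constraint 2 (Y < Z) on D(Y)={3,4,5,6,7,8} D(Z)={3,4,5,7,8}: Y {3,4,5,6,7,8}->{3,4,5,6,7}; Z {3,4,5,7,8}->{4,5,7,8}
So after constraint 2: D(V)={3,4,7,8}, size = 4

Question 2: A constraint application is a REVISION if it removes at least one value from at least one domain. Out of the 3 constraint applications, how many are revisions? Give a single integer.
Constraint 1 (Z != V) on D(Z)={3,4,5,7,8} D(V)={3,4,7,8}: no change => not a revision
Constraint 2 (Y < Z) on D(Y)={3,4,5,6,7,8} D(Z)={3,4,5,7,8}: Y {3,4,5,6,7,8}->{3,4,5,6,7}; Z {3,4,5,7,8}->{4,5,7,8} => REVISION
Constraint 3 (Y < Z) on D(Y)={3,4,5,6,7} D(Z)={4,5,7,8}: no change => not a revision
Total revisions = 1

Answer: 1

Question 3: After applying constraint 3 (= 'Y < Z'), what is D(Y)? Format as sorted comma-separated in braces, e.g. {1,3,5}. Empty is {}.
Constraint 1 (Z != V) on D(Z)={3,4,5,7,8} D(V)={3,4,7,8}: no change
Constraint 2 (Y < Z) on D(Y)={3,4,5,6,7,8} D(Z)={3,4,5,7,8}: Y {3,4,5,6,7,8}->{3,4,5,6,7}; Z {3,4,5,7,8}->{4,5,7,8}
Constraint 3 (Y < Z) on D(Y)={3,4,5,6,7} D(Z)={4,5,7,8}: no change
So after constraint 3: D(Y) = {3,4,5,6,7}

Answer: {3,4,5,6,7}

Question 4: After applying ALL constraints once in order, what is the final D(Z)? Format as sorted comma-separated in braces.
Constraint 1 (Z != V) on D(Z)={3,4,5,7,8} D(V)={3,4,7,8}: no change
Constraint 2 (Y < Z) on D(Y)={3,4,5,6,7,8} D(Z)={3,4,5,7,8}: Y {3,4,5,6,7,8}->{3,4,5,6,7}; Z {3,4,5,7,8}->{4,5,7,8}
Constraint 3 (Y < Z) on D(Y)={3,4,5,6,7} D(Z)={4,5,7,8}: no change
So after all 3 constraints: D(Z) = {4,5,7,8}

Answer: {4,5,7,8}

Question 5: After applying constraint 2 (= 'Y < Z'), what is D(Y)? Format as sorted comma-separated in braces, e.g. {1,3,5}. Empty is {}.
Answer: {3,4,5,6,7}

Derivation:
Constraint 1 (Z != V) on D(Z)={3,4,5,7,8} D(V)={3,4,7,8}: no change
Constraint 2 (Y < Z) on D(Y)={3,4,5,6,7,8} D(Z)={3,4,5,7,8}: Y {3,4,5,6,7,8}->{3,4,5,6,7}; Z {3,4,5,7,8}->{4,5,7,8}
So after constraint 2: D(Y) = {3,4,5,6,7}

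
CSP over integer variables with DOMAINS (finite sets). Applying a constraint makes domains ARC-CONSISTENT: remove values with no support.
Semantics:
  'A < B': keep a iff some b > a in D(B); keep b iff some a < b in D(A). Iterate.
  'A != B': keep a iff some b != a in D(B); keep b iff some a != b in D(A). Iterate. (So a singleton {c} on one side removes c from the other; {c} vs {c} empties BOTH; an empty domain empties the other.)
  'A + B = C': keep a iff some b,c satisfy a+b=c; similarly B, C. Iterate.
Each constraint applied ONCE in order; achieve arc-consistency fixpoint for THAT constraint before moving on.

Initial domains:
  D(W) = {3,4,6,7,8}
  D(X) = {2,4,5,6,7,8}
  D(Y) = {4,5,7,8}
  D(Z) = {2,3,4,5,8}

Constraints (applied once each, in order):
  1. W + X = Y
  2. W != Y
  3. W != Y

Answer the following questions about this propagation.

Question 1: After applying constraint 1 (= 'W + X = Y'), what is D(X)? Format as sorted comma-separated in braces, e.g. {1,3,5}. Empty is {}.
Answer: {2,4,5}

Derivation:
Constraint 1 (W + X = Y) on D(W)={3,4,6,7,8} D(X)={2,4,5,6,7,8} D(Y)={4,5,7,8}: W {3,4,6,7,8}->{3,4,6}; X {2,4,5,6,7,8}->{2,4,5}; Y {4,5,7,8}->{5,7,8}
So after constraint 1: D(X) = {2,4,5}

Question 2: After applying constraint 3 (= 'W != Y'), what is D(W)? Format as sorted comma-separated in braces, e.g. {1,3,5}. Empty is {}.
Answer: {3,4,6}

Derivation:
Constraint 1 (W + X = Y) on D(W)={3,4,6,7,8} D(X)={2,4,5,6,7,8} D(Y)={4,5,7,8}: W {3,4,6,7,8}->{3,4,6}; X {2,4,5,6,7,8}->{2,4,5}; Y {4,5,7,8}->{5,7,8}
Constraint 2 (W != Y) on D(W)={3,4,6} D(Y)={5,7,8}: no change
Constraint 3 (W != Y) on D(W)={3,4,6} D(Y)={5,7,8}: no change
So after constraint 3: D(W) = {3,4,6}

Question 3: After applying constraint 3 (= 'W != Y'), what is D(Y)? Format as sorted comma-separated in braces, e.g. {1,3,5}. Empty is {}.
Constraint 1 (W + X = Y) on D(W)={3,4,6,7,8} D(X)={2,4,5,6,7,8} D(Y)={4,5,7,8}: W {3,4,6,7,8}->{3,4,6}; X {2,4,5,6,7,8}->{2,4,5}; Y {4,5,7,8}->{5,7,8}
Constraint 2 (W != Y) on D(W)={3,4,6} D(Y)={5,7,8}: no change
Constraint 3 (W != Y) on D(W)={3,4,6} D(Y)={5,7,8}: no change
So after constraint 3: D(Y) = {5,7,8}

Answer: {5,7,8}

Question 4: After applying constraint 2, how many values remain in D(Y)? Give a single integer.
Answer: 3

Derivation:
Constraint 1 (W + X = Y) on D(W)={3,4,6,7,8} D(X)={2,4,5,6,7,8} D(Y)={4,5,7,8}: W {3,4,6,7,8}->{3,4,6}; X {2,4,5,6,7,8}->{2,4,5}; Y {4,5,7,8}->{5,7,8}
Constraint 2 (W != Y) on D(W)={3,4,6} D(Y)={5,7,8}: no change
So after constraint 2: D(Y)={5,7,8}, size = 3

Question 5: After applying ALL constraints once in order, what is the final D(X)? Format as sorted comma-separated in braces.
Answer: {2,4,5}

Derivation:
Constraint 1 (W + X = Y) on D(W)={3,4,6,7,8} D(X)={2,4,5,6,7,8} D(Y)={4,5,7,8}: W {3,4,6,7,8}->{3,4,6}; X {2,4,5,6,7,8}->{2,4,5}; Y {4,5,7,8}->{5,7,8}
Constraint 2 (W != Y) on D(W)={3,4,6} D(Y)={5,7,8}: no change
Constraint 3 (W != Y) on D(W)={3,4,6} D(Y)={5,7,8}: no change
So after all 3 constraints: D(X) = {2,4,5}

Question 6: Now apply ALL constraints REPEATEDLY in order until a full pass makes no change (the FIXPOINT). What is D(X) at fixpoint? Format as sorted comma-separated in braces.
Answer: {2,4,5}

Derivation:
pass 0 (initial): D(X)={2,4,5,6,7,8}
pass 1: W {3,4,6,7,8}->{3,4,6}; X {2,4,5,6,7,8}->{2,4,5}; Y {4,5,7,8}->{5,7,8}
pass 2: no change
Fixpoint after 2 passes: D(X) = {2,4,5}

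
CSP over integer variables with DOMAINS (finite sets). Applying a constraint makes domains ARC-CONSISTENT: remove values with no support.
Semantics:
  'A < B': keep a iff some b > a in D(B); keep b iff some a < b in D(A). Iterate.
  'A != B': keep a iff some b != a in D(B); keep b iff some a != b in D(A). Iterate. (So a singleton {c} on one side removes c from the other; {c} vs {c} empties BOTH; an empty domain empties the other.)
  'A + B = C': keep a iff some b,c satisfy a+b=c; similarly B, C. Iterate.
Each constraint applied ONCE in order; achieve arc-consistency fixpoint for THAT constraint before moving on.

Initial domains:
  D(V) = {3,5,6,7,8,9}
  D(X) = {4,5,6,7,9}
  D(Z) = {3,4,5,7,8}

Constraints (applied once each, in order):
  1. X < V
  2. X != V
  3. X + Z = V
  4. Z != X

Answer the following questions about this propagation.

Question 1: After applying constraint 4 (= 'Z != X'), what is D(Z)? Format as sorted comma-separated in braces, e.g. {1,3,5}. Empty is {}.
Constraint 1 (X < V) on D(X)={4,5,6,7,9} D(V)={3,5,6,7,8,9}: X {4,5,6,7,9}->{4,5,6,7}; V {3,5,6,7,8,9}->{5,6,7,8,9}
Constraint 2 (X != V) on D(X)={4,5,6,7} D(V)={5,6,7,8,9}: no change
Constraint 3 (X + Z = V) on D(X)={4,5,6,7} D(Z)={3,4,5,7,8} D(V)={5,6,7,8,9}: X {4,5,6,7}->{4,5,6}; Z {3,4,5,7,8}->{3,4,5}; V {5,6,7,8,9}->{7,8,9}
Constraint 4 (Z != X) on D(Z)={3,4,5} D(X)={4,5,6}: no change
So after constraint 4: D(Z) = {3,4,5}

Answer: {3,4,5}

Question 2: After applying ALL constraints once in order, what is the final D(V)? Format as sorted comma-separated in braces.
Answer: {7,8,9}

Derivation:
Constraint 1 (X < V) on D(X)={4,5,6,7,9} D(V)={3,5,6,7,8,9}: X {4,5,6,7,9}->{4,5,6,7}; V {3,5,6,7,8,9}->{5,6,7,8,9}
Constraint 2 (X != V) on D(X)={4,5,6,7} D(V)={5,6,7,8,9}: no change
Constraint 3 (X + Z = V) on D(X)={4,5,6,7} D(Z)={3,4,5,7,8} D(V)={5,6,7,8,9}: X {4,5,6,7}->{4,5,6}; Z {3,4,5,7,8}->{3,4,5}; V {5,6,7,8,9}->{7,8,9}
Constraint 4 (Z != X) on D(Z)={3,4,5} D(X)={4,5,6}: no change
So after all 4 constraints: D(V) = {7,8,9}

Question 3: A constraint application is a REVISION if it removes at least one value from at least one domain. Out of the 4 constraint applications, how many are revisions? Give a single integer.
Answer: 2

Derivation:
Constraint 1 (X < V) on D(X)={4,5,6,7,9} D(V)={3,5,6,7,8,9}: X {4,5,6,7,9}->{4,5,6,7}; V {3,5,6,7,8,9}->{5,6,7,8,9} => REVISION
Constraint 2 (X != V) on D(X)={4,5,6,7} D(V)={5,6,7,8,9}: no change => not a revision
Constraint 3 (X + Z = V) on D(X)={4,5,6,7} D(Z)={3,4,5,7,8} D(V)={5,6,7,8,9}: X {4,5,6,7}->{4,5,6}; Z {3,4,5,7,8}->{3,4,5}; V {5,6,7,8,9}->{7,8,9} => REVISION
Constraint 4 (Z != X) on D(Z)={3,4,5} D(X)={4,5,6}: no change => not a revision
Total revisions = 2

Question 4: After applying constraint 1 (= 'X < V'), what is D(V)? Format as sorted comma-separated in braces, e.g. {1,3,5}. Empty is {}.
Answer: {5,6,7,8,9}

Derivation:
Constraint 1 (X < V) on D(X)={4,5,6,7,9} D(V)={3,5,6,7,8,9}: X {4,5,6,7,9}->{4,5,6,7}; V {3,5,6,7,8,9}->{5,6,7,8,9}
So after constraint 1: D(V) = {5,6,7,8,9}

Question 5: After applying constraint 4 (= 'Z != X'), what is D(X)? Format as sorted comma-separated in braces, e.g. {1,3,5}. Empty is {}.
Answer: {4,5,6}

Derivation:
Constraint 1 (X < V) on D(X)={4,5,6,7,9} D(V)={3,5,6,7,8,9}: X {4,5,6,7,9}->{4,5,6,7}; V {3,5,6,7,8,9}->{5,6,7,8,9}
Constraint 2 (X != V) on D(X)={4,5,6,7} D(V)={5,6,7,8,9}: no change
Constraint 3 (X + Z = V) on D(X)={4,5,6,7} D(Z)={3,4,5,7,8} D(V)={5,6,7,8,9}: X {4,5,6,7}->{4,5,6}; Z {3,4,5,7,8}->{3,4,5}; V {5,6,7,8,9}->{7,8,9}
Constraint 4 (Z != X) on D(Z)={3,4,5} D(X)={4,5,6}: no change
So after constraint 4: D(X) = {4,5,6}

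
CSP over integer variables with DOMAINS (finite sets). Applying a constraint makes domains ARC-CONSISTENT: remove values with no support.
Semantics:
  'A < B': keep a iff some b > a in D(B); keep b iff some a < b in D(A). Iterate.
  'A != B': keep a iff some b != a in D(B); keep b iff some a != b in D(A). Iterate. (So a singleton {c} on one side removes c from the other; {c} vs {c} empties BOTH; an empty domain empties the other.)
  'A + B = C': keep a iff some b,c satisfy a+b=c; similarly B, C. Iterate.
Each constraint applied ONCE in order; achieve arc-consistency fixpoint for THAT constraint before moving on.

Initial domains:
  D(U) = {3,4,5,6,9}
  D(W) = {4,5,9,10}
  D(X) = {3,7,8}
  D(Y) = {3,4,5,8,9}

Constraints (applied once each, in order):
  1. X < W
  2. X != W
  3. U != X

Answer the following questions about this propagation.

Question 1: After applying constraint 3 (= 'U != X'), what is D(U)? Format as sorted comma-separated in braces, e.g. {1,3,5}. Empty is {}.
Constraint 1 (X < W) on D(X)={3,7,8} D(W)={4,5,9,10}: no change
Constraint 2 (X != W) on D(X)={3,7,8} D(W)={4,5,9,10}: no change
Constraint 3 (U != X) on D(U)={3,4,5,6,9} D(X)={3,7,8}: no change
So after constraint 3: D(U) = {3,4,5,6,9}

Answer: {3,4,5,6,9}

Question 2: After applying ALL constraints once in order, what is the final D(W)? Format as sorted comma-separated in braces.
Constraint 1 (X < W) on D(X)={3,7,8} D(W)={4,5,9,10}: no change
Constraint 2 (X != W) on D(X)={3,7,8} D(W)={4,5,9,10}: no change
Constraint 3 (U != X) on D(U)={3,4,5,6,9} D(X)={3,7,8}: no change
So after all 3 constraints: D(W) = {4,5,9,10}

Answer: {4,5,9,10}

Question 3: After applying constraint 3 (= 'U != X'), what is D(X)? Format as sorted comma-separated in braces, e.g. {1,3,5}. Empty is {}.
Constraint 1 (X < W) on D(X)={3,7,8} D(W)={4,5,9,10}: no change
Constraint 2 (X != W) on D(X)={3,7,8} D(W)={4,5,9,10}: no change
Constraint 3 (U != X) on D(U)={3,4,5,6,9} D(X)={3,7,8}: no change
So after constraint 3: D(X) = {3,7,8}

Answer: {3,7,8}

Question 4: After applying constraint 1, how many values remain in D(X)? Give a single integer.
Constraint 1 (X < W) on D(X)={3,7,8} D(W)={4,5,9,10}: no change
So after constraint 1: D(X)={3,7,8}, size = 3

Answer: 3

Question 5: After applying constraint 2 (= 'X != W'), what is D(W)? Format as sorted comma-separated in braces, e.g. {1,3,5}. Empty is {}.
Answer: {4,5,9,10}

Derivation:
Constraint 1 (X < W) on D(X)={3,7,8} D(W)={4,5,9,10}: no change
Constraint 2 (X != W) on D(X)={3,7,8} D(W)={4,5,9,10}: no change
So after constraint 2: D(W) = {4,5,9,10}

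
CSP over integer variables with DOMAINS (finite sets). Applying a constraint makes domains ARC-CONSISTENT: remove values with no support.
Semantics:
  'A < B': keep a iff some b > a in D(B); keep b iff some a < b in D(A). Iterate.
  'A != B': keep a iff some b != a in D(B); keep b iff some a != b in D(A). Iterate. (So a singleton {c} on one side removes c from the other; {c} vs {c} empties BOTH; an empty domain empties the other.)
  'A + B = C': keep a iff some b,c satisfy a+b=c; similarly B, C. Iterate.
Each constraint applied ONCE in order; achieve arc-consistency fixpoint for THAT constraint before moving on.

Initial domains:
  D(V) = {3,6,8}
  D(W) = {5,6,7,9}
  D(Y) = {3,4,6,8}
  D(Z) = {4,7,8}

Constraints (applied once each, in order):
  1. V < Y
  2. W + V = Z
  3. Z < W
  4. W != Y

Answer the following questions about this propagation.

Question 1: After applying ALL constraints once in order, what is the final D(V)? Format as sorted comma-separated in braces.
Answer: {3}

Derivation:
Constraint 1 (V < Y) on D(V)={3,6,8} D(Y)={3,4,6,8}: V {3,6,8}->{3,6}; Y {3,4,6,8}->{4,6,8}
Constraint 2 (W + V = Z) on D(W)={5,6,7,9} D(V)={3,6} D(Z)={4,7,8}: W {5,6,7,9}->{5}; V {3,6}->{3}; Z {4,7,8}->{8}
Constraint 3 (Z < W) on D(Z)={8} D(W)={5}: Z {8}->{}; W {5}->{}
Constraint 4 (W != Y) on D(W)={} D(Y)={4,6,8}: Y {4,6,8}->{}
So after all 4 constraints: D(V) = {3}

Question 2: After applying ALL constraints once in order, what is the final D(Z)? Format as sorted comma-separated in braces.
Constraint 1 (V < Y) on D(V)={3,6,8} D(Y)={3,4,6,8}: V {3,6,8}->{3,6}; Y {3,4,6,8}->{4,6,8}
Constraint 2 (W + V = Z) on D(W)={5,6,7,9} D(V)={3,6} D(Z)={4,7,8}: W {5,6,7,9}->{5}; V {3,6}->{3}; Z {4,7,8}->{8}
Constraint 3 (Z < W) on D(Z)={8} D(W)={5}: Z {8}->{}; W {5}->{}
Constraint 4 (W != Y) on D(W)={} D(Y)={4,6,8}: Y {4,6,8}->{}
So after all 4 constraints: D(Z) = {}

Answer: {}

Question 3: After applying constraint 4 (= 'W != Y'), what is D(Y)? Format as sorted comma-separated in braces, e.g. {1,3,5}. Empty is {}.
Constraint 1 (V < Y) on D(V)={3,6,8} D(Y)={3,4,6,8}: V {3,6,8}->{3,6}; Y {3,4,6,8}->{4,6,8}
Constraint 2 (W + V = Z) on D(W)={5,6,7,9} D(V)={3,6} D(Z)={4,7,8}: W {5,6,7,9}->{5}; V {3,6}->{3}; Z {4,7,8}->{8}
Constraint 3 (Z < W) on D(Z)={8} D(W)={5}: Z {8}->{}; W {5}->{}
Constraint 4 (W != Y) on D(W)={} D(Y)={4,6,8}: Y {4,6,8}->{}
So after constraint 4: D(Y) = {}

Answer: {}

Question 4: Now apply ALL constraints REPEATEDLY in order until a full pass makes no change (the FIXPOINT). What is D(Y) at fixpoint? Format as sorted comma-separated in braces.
pass 0 (initial): D(Y)={3,4,6,8}
pass 1: V {3,6,8}->{3}; W {5,6,7,9}->{}; Y {3,4,6,8}->{}; Z {4,7,8}->{}
pass 2: V {3}->{}
pass 3: no change
Fixpoint after 3 passes: D(Y) = {}

Answer: {}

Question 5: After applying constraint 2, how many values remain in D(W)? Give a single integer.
Constraint 1 (V < Y) on D(V)={3,6,8} D(Y)={3,4,6,8}: V {3,6,8}->{3,6}; Y {3,4,6,8}->{4,6,8}
Constraint 2 (W + V = Z) on D(W)={5,6,7,9} D(V)={3,6} D(Z)={4,7,8}: W {5,6,7,9}->{5}; V {3,6}->{3}; Z {4,7,8}->{8}
So after constraint 2: D(W)={5}, size = 1

Answer: 1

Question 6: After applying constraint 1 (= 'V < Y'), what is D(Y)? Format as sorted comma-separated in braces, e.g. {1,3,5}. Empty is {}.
Constraint 1 (V < Y) on D(V)={3,6,8} D(Y)={3,4,6,8}: V {3,6,8}->{3,6}; Y {3,4,6,8}->{4,6,8}
So after constraint 1: D(Y) = {4,6,8}

Answer: {4,6,8}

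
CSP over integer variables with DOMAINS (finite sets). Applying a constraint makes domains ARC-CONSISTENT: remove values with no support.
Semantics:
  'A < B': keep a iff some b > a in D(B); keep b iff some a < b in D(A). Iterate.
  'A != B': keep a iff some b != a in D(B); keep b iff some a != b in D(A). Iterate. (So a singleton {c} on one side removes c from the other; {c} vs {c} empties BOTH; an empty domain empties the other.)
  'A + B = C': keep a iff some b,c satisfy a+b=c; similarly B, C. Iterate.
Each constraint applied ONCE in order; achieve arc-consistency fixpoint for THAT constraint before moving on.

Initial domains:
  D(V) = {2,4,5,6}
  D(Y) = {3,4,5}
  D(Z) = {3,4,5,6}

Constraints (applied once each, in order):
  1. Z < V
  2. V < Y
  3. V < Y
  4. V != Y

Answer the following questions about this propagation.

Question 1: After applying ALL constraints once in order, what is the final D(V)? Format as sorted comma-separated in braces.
Constraint 1 (Z < V) on D(Z)={3,4,5,6} D(V)={2,4,5,6}: Z {3,4,5,6}->{3,4,5}; V {2,4,5,6}->{4,5,6}
Constraint 2 (V < Y) on D(V)={4,5,6} D(Y)={3,4,5}: V {4,5,6}->{4}; Y {3,4,5}->{5}
Constraint 3 (V < Y) on D(V)={4} D(Y)={5}: no change
Constraint 4 (V != Y) on D(V)={4} D(Y)={5}: no change
So after all 4 constraints: D(V) = {4}

Answer: {4}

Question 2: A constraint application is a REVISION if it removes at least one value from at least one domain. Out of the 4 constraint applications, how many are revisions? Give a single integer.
Answer: 2

Derivation:
Constraint 1 (Z < V) on D(Z)={3,4,5,6} D(V)={2,4,5,6}: Z {3,4,5,6}->{3,4,5}; V {2,4,5,6}->{4,5,6} => REVISION
Constraint 2 (V < Y) on D(V)={4,5,6} D(Y)={3,4,5}: V {4,5,6}->{4}; Y {3,4,5}->{5} => REVISION
Constraint 3 (V < Y) on D(V)={4} D(Y)={5}: no change => not a revision
Constraint 4 (V != Y) on D(V)={4} D(Y)={5}: no change => not a revision
Total revisions = 2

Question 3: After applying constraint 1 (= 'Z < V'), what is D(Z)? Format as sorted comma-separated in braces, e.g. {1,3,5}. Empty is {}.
Answer: {3,4,5}

Derivation:
Constraint 1 (Z < V) on D(Z)={3,4,5,6} D(V)={2,4,5,6}: Z {3,4,5,6}->{3,4,5}; V {2,4,5,6}->{4,5,6}
So after constraint 1: D(Z) = {3,4,5}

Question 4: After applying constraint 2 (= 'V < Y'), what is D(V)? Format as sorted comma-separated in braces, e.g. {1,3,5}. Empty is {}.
Constraint 1 (Z < V) on D(Z)={3,4,5,6} D(V)={2,4,5,6}: Z {3,4,5,6}->{3,4,5}; V {2,4,5,6}->{4,5,6}
Constraint 2 (V < Y) on D(V)={4,5,6} D(Y)={3,4,5}: V {4,5,6}->{4}; Y {3,4,5}->{5}
So after constraint 2: D(V) = {4}

Answer: {4}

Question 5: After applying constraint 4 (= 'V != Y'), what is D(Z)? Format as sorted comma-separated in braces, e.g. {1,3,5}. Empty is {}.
Answer: {3,4,5}

Derivation:
Constraint 1 (Z < V) on D(Z)={3,4,5,6} D(V)={2,4,5,6}: Z {3,4,5,6}->{3,4,5}; V {2,4,5,6}->{4,5,6}
Constraint 2 (V < Y) on D(V)={4,5,6} D(Y)={3,4,5}: V {4,5,6}->{4}; Y {3,4,5}->{5}
Constraint 3 (V < Y) on D(V)={4} D(Y)={5}: no change
Constraint 4 (V != Y) on D(V)={4} D(Y)={5}: no change
So after constraint 4: D(Z) = {3,4,5}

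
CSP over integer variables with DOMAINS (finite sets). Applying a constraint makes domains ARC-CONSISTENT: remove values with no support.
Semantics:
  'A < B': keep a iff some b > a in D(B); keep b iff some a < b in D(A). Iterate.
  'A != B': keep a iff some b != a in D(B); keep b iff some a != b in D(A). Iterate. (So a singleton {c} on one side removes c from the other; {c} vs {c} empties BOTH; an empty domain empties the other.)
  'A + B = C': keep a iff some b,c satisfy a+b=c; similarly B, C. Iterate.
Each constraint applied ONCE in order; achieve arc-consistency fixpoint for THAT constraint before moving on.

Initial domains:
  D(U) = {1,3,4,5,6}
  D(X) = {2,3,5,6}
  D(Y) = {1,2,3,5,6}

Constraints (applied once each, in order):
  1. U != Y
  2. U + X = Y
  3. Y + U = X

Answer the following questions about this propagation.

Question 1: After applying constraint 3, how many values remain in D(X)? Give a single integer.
Constraint 1 (U != Y) on D(U)={1,3,4,5,6} D(Y)={1,2,3,5,6}: no change
Constraint 2 (U + X = Y) on D(U)={1,3,4,5,6} D(X)={2,3,5,6} D(Y)={1,2,3,5,6}: U {1,3,4,5,6}->{1,3,4}; X {2,3,5,6}->{2,3,5}; Y {1,2,3,5,6}->{3,5,6}
Constraint 3 (Y + U = X) on D(Y)={3,5,6} D(U)={1,3,4} D(X)={2,3,5}: Y {3,5,6}->{}; U {1,3,4}->{}; X {2,3,5}->{}
So after constraint 3: D(X)={}, size = 0

Answer: 0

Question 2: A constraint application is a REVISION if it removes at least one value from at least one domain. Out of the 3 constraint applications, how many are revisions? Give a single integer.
Constraint 1 (U != Y) on D(U)={1,3,4,5,6} D(Y)={1,2,3,5,6}: no change => not a revision
Constraint 2 (U + X = Y) on D(U)={1,3,4,5,6} D(X)={2,3,5,6} D(Y)={1,2,3,5,6}: U {1,3,4,5,6}->{1,3,4}; X {2,3,5,6}->{2,3,5}; Y {1,2,3,5,6}->{3,5,6} => REVISION
Constraint 3 (Y + U = X) on D(Y)={3,5,6} D(U)={1,3,4} D(X)={2,3,5}: Y {3,5,6}->{}; U {1,3,4}->{}; X {2,3,5}->{} => REVISION
Total revisions = 2

Answer: 2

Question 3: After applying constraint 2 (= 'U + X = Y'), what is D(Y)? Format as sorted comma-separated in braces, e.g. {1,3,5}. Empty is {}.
Constraint 1 (U != Y) on D(U)={1,3,4,5,6} D(Y)={1,2,3,5,6}: no change
Constraint 2 (U + X = Y) on D(U)={1,3,4,5,6} D(X)={2,3,5,6} D(Y)={1,2,3,5,6}: U {1,3,4,5,6}->{1,3,4}; X {2,3,5,6}->{2,3,5}; Y {1,2,3,5,6}->{3,5,6}
So after constraint 2: D(Y) = {3,5,6}

Answer: {3,5,6}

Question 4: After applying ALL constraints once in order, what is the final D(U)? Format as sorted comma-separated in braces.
Answer: {}

Derivation:
Constraint 1 (U != Y) on D(U)={1,3,4,5,6} D(Y)={1,2,3,5,6}: no change
Constraint 2 (U + X = Y) on D(U)={1,3,4,5,6} D(X)={2,3,5,6} D(Y)={1,2,3,5,6}: U {1,3,4,5,6}->{1,3,4}; X {2,3,5,6}->{2,3,5}; Y {1,2,3,5,6}->{3,5,6}
Constraint 3 (Y + U = X) on D(Y)={3,5,6} D(U)={1,3,4} D(X)={2,3,5}: Y {3,5,6}->{}; U {1,3,4}->{}; X {2,3,5}->{}
So after all 3 constraints: D(U) = {}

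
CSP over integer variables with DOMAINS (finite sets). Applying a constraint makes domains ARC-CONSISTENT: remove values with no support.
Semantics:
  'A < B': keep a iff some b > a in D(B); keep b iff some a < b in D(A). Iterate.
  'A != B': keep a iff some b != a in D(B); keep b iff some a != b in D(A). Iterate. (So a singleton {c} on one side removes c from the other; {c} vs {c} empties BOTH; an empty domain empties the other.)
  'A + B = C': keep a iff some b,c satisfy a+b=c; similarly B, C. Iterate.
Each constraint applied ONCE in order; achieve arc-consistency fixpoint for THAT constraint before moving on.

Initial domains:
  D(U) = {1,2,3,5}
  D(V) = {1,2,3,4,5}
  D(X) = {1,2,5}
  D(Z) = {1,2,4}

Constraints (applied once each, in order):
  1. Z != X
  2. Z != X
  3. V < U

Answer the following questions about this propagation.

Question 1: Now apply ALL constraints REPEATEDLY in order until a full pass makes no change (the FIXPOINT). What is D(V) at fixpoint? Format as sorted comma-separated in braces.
pass 0 (initial): D(V)={1,2,3,4,5}
pass 1: U {1,2,3,5}->{2,3,5}; V {1,2,3,4,5}->{1,2,3,4}
pass 2: no change
Fixpoint after 2 passes: D(V) = {1,2,3,4}

Answer: {1,2,3,4}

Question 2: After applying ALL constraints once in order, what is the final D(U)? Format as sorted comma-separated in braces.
Answer: {2,3,5}

Derivation:
Constraint 1 (Z != X) on D(Z)={1,2,4} D(X)={1,2,5}: no change
Constraint 2 (Z != X) on D(Z)={1,2,4} D(X)={1,2,5}: no change
Constraint 3 (V < U) on D(V)={1,2,3,4,5} D(U)={1,2,3,5}: V {1,2,3,4,5}->{1,2,3,4}; U {1,2,3,5}->{2,3,5}
So after all 3 constraints: D(U) = {2,3,5}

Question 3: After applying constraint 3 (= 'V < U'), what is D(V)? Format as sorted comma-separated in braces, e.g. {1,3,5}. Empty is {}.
Answer: {1,2,3,4}

Derivation:
Constraint 1 (Z != X) on D(Z)={1,2,4} D(X)={1,2,5}: no change
Constraint 2 (Z != X) on D(Z)={1,2,4} D(X)={1,2,5}: no change
Constraint 3 (V < U) on D(V)={1,2,3,4,5} D(U)={1,2,3,5}: V {1,2,3,4,5}->{1,2,3,4}; U {1,2,3,5}->{2,3,5}
So after constraint 3: D(V) = {1,2,3,4}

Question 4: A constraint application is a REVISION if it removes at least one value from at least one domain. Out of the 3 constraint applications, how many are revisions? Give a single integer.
Answer: 1

Derivation:
Constraint 1 (Z != X) on D(Z)={1,2,4} D(X)={1,2,5}: no change => not a revision
Constraint 2 (Z != X) on D(Z)={1,2,4} D(X)={1,2,5}: no change => not a revision
Constraint 3 (V < U) on D(V)={1,2,3,4,5} D(U)={1,2,3,5}: V {1,2,3,4,5}->{1,2,3,4}; U {1,2,3,5}->{2,3,5} => REVISION
Total revisions = 1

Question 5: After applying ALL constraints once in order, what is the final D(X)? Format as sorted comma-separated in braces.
Answer: {1,2,5}

Derivation:
Constraint 1 (Z != X) on D(Z)={1,2,4} D(X)={1,2,5}: no change
Constraint 2 (Z != X) on D(Z)={1,2,4} D(X)={1,2,5}: no change
Constraint 3 (V < U) on D(V)={1,2,3,4,5} D(U)={1,2,3,5}: V {1,2,3,4,5}->{1,2,3,4}; U {1,2,3,5}->{2,3,5}
So after all 3 constraints: D(X) = {1,2,5}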